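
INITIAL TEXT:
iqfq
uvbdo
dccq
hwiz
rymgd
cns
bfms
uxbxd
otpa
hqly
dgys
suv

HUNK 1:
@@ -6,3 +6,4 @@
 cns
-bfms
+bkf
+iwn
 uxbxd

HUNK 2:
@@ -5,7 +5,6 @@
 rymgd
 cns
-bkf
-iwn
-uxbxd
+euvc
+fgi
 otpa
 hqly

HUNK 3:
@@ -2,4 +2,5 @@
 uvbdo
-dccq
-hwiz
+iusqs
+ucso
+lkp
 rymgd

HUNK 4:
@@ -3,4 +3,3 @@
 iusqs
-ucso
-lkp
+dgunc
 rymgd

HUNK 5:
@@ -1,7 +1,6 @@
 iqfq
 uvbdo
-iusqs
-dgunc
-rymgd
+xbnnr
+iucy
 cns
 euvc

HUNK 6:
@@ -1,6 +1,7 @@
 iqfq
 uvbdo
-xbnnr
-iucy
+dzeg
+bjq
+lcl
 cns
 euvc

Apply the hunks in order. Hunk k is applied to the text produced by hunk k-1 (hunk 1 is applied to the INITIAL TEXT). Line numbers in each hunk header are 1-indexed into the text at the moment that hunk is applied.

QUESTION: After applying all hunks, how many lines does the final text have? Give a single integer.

Answer: 12

Derivation:
Hunk 1: at line 6 remove [bfms] add [bkf,iwn] -> 13 lines: iqfq uvbdo dccq hwiz rymgd cns bkf iwn uxbxd otpa hqly dgys suv
Hunk 2: at line 5 remove [bkf,iwn,uxbxd] add [euvc,fgi] -> 12 lines: iqfq uvbdo dccq hwiz rymgd cns euvc fgi otpa hqly dgys suv
Hunk 3: at line 2 remove [dccq,hwiz] add [iusqs,ucso,lkp] -> 13 lines: iqfq uvbdo iusqs ucso lkp rymgd cns euvc fgi otpa hqly dgys suv
Hunk 4: at line 3 remove [ucso,lkp] add [dgunc] -> 12 lines: iqfq uvbdo iusqs dgunc rymgd cns euvc fgi otpa hqly dgys suv
Hunk 5: at line 1 remove [iusqs,dgunc,rymgd] add [xbnnr,iucy] -> 11 lines: iqfq uvbdo xbnnr iucy cns euvc fgi otpa hqly dgys suv
Hunk 6: at line 1 remove [xbnnr,iucy] add [dzeg,bjq,lcl] -> 12 lines: iqfq uvbdo dzeg bjq lcl cns euvc fgi otpa hqly dgys suv
Final line count: 12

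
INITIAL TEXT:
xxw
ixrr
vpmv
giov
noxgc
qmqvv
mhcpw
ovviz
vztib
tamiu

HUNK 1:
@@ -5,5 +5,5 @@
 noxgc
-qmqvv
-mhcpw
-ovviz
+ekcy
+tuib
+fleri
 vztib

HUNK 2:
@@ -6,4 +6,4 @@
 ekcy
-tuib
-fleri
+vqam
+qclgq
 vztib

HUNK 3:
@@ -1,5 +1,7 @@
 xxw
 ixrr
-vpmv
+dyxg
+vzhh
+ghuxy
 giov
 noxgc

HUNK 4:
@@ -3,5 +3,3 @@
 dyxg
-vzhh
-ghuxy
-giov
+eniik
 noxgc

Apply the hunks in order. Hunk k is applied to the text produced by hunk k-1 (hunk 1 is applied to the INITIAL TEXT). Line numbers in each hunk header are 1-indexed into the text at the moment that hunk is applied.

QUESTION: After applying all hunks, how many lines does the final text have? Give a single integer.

Answer: 10

Derivation:
Hunk 1: at line 5 remove [qmqvv,mhcpw,ovviz] add [ekcy,tuib,fleri] -> 10 lines: xxw ixrr vpmv giov noxgc ekcy tuib fleri vztib tamiu
Hunk 2: at line 6 remove [tuib,fleri] add [vqam,qclgq] -> 10 lines: xxw ixrr vpmv giov noxgc ekcy vqam qclgq vztib tamiu
Hunk 3: at line 1 remove [vpmv] add [dyxg,vzhh,ghuxy] -> 12 lines: xxw ixrr dyxg vzhh ghuxy giov noxgc ekcy vqam qclgq vztib tamiu
Hunk 4: at line 3 remove [vzhh,ghuxy,giov] add [eniik] -> 10 lines: xxw ixrr dyxg eniik noxgc ekcy vqam qclgq vztib tamiu
Final line count: 10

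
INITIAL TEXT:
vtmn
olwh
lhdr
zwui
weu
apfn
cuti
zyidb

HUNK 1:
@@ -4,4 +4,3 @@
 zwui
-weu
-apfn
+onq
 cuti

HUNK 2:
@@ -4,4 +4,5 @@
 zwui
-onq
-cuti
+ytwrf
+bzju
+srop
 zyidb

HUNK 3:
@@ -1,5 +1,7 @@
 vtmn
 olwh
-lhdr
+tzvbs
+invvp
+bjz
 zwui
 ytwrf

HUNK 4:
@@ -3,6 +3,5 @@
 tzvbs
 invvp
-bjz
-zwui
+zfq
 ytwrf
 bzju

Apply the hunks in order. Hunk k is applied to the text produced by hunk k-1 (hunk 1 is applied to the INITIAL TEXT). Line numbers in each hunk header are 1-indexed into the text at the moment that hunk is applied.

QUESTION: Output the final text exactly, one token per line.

Hunk 1: at line 4 remove [weu,apfn] add [onq] -> 7 lines: vtmn olwh lhdr zwui onq cuti zyidb
Hunk 2: at line 4 remove [onq,cuti] add [ytwrf,bzju,srop] -> 8 lines: vtmn olwh lhdr zwui ytwrf bzju srop zyidb
Hunk 3: at line 1 remove [lhdr] add [tzvbs,invvp,bjz] -> 10 lines: vtmn olwh tzvbs invvp bjz zwui ytwrf bzju srop zyidb
Hunk 4: at line 3 remove [bjz,zwui] add [zfq] -> 9 lines: vtmn olwh tzvbs invvp zfq ytwrf bzju srop zyidb

Answer: vtmn
olwh
tzvbs
invvp
zfq
ytwrf
bzju
srop
zyidb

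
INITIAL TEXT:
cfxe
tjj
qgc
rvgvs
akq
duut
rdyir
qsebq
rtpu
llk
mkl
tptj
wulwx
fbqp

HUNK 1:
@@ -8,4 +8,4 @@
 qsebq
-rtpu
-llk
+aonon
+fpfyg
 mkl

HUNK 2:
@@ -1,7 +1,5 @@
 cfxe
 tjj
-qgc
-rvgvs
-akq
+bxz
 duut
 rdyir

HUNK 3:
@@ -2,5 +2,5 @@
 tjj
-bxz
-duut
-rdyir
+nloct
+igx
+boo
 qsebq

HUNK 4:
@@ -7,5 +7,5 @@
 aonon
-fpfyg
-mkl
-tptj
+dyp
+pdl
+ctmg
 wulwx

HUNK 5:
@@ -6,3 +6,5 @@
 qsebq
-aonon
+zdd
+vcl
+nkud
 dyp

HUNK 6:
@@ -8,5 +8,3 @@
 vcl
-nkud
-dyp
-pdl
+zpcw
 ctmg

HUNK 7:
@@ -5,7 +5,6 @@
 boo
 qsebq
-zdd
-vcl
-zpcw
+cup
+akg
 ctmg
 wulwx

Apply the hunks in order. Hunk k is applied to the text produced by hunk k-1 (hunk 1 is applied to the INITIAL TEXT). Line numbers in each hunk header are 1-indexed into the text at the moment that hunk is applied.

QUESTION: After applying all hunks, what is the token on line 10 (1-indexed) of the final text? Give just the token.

Hunk 1: at line 8 remove [rtpu,llk] add [aonon,fpfyg] -> 14 lines: cfxe tjj qgc rvgvs akq duut rdyir qsebq aonon fpfyg mkl tptj wulwx fbqp
Hunk 2: at line 1 remove [qgc,rvgvs,akq] add [bxz] -> 12 lines: cfxe tjj bxz duut rdyir qsebq aonon fpfyg mkl tptj wulwx fbqp
Hunk 3: at line 2 remove [bxz,duut,rdyir] add [nloct,igx,boo] -> 12 lines: cfxe tjj nloct igx boo qsebq aonon fpfyg mkl tptj wulwx fbqp
Hunk 4: at line 7 remove [fpfyg,mkl,tptj] add [dyp,pdl,ctmg] -> 12 lines: cfxe tjj nloct igx boo qsebq aonon dyp pdl ctmg wulwx fbqp
Hunk 5: at line 6 remove [aonon] add [zdd,vcl,nkud] -> 14 lines: cfxe tjj nloct igx boo qsebq zdd vcl nkud dyp pdl ctmg wulwx fbqp
Hunk 6: at line 8 remove [nkud,dyp,pdl] add [zpcw] -> 12 lines: cfxe tjj nloct igx boo qsebq zdd vcl zpcw ctmg wulwx fbqp
Hunk 7: at line 5 remove [zdd,vcl,zpcw] add [cup,akg] -> 11 lines: cfxe tjj nloct igx boo qsebq cup akg ctmg wulwx fbqp
Final line 10: wulwx

Answer: wulwx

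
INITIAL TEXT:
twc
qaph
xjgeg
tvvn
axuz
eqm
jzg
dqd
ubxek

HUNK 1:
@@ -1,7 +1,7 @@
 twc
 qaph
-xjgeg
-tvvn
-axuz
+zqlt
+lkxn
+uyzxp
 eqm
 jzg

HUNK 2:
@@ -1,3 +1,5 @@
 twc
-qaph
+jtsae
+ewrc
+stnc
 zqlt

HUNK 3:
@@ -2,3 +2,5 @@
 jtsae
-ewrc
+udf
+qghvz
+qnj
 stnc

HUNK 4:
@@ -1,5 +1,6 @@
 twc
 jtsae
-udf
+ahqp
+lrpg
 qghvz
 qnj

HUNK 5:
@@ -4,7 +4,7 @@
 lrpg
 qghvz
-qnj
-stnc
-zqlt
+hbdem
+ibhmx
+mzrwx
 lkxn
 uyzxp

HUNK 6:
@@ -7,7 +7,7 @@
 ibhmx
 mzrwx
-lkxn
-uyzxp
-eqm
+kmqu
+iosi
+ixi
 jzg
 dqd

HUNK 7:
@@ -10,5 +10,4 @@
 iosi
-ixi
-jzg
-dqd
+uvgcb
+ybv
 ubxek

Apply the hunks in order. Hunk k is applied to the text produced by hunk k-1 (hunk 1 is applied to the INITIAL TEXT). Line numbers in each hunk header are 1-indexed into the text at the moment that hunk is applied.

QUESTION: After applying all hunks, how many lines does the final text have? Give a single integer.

Hunk 1: at line 1 remove [xjgeg,tvvn,axuz] add [zqlt,lkxn,uyzxp] -> 9 lines: twc qaph zqlt lkxn uyzxp eqm jzg dqd ubxek
Hunk 2: at line 1 remove [qaph] add [jtsae,ewrc,stnc] -> 11 lines: twc jtsae ewrc stnc zqlt lkxn uyzxp eqm jzg dqd ubxek
Hunk 3: at line 2 remove [ewrc] add [udf,qghvz,qnj] -> 13 lines: twc jtsae udf qghvz qnj stnc zqlt lkxn uyzxp eqm jzg dqd ubxek
Hunk 4: at line 1 remove [udf] add [ahqp,lrpg] -> 14 lines: twc jtsae ahqp lrpg qghvz qnj stnc zqlt lkxn uyzxp eqm jzg dqd ubxek
Hunk 5: at line 4 remove [qnj,stnc,zqlt] add [hbdem,ibhmx,mzrwx] -> 14 lines: twc jtsae ahqp lrpg qghvz hbdem ibhmx mzrwx lkxn uyzxp eqm jzg dqd ubxek
Hunk 6: at line 7 remove [lkxn,uyzxp,eqm] add [kmqu,iosi,ixi] -> 14 lines: twc jtsae ahqp lrpg qghvz hbdem ibhmx mzrwx kmqu iosi ixi jzg dqd ubxek
Hunk 7: at line 10 remove [ixi,jzg,dqd] add [uvgcb,ybv] -> 13 lines: twc jtsae ahqp lrpg qghvz hbdem ibhmx mzrwx kmqu iosi uvgcb ybv ubxek
Final line count: 13

Answer: 13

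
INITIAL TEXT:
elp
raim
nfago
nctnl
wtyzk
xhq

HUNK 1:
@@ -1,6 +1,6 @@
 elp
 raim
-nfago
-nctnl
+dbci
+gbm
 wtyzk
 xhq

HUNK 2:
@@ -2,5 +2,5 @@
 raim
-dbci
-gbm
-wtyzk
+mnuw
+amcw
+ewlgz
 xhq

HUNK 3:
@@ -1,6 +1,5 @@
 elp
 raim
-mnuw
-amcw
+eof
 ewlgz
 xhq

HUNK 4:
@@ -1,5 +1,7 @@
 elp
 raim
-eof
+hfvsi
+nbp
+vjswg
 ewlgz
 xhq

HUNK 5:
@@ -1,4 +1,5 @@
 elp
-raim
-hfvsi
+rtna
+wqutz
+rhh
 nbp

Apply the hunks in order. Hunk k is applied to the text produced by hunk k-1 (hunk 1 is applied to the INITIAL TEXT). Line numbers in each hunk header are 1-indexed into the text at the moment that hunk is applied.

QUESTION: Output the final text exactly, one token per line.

Hunk 1: at line 1 remove [nfago,nctnl] add [dbci,gbm] -> 6 lines: elp raim dbci gbm wtyzk xhq
Hunk 2: at line 2 remove [dbci,gbm,wtyzk] add [mnuw,amcw,ewlgz] -> 6 lines: elp raim mnuw amcw ewlgz xhq
Hunk 3: at line 1 remove [mnuw,amcw] add [eof] -> 5 lines: elp raim eof ewlgz xhq
Hunk 4: at line 1 remove [eof] add [hfvsi,nbp,vjswg] -> 7 lines: elp raim hfvsi nbp vjswg ewlgz xhq
Hunk 5: at line 1 remove [raim,hfvsi] add [rtna,wqutz,rhh] -> 8 lines: elp rtna wqutz rhh nbp vjswg ewlgz xhq

Answer: elp
rtna
wqutz
rhh
nbp
vjswg
ewlgz
xhq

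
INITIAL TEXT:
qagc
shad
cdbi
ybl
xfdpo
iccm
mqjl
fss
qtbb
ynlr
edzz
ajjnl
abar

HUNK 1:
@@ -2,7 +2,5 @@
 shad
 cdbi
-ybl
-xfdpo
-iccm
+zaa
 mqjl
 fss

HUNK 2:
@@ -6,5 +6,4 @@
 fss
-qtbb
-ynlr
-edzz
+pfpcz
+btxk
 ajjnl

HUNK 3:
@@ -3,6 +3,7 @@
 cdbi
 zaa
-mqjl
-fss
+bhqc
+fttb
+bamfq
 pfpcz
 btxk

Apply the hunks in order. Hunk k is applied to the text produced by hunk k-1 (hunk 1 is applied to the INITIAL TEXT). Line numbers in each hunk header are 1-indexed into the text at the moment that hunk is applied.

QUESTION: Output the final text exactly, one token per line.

Answer: qagc
shad
cdbi
zaa
bhqc
fttb
bamfq
pfpcz
btxk
ajjnl
abar

Derivation:
Hunk 1: at line 2 remove [ybl,xfdpo,iccm] add [zaa] -> 11 lines: qagc shad cdbi zaa mqjl fss qtbb ynlr edzz ajjnl abar
Hunk 2: at line 6 remove [qtbb,ynlr,edzz] add [pfpcz,btxk] -> 10 lines: qagc shad cdbi zaa mqjl fss pfpcz btxk ajjnl abar
Hunk 3: at line 3 remove [mqjl,fss] add [bhqc,fttb,bamfq] -> 11 lines: qagc shad cdbi zaa bhqc fttb bamfq pfpcz btxk ajjnl abar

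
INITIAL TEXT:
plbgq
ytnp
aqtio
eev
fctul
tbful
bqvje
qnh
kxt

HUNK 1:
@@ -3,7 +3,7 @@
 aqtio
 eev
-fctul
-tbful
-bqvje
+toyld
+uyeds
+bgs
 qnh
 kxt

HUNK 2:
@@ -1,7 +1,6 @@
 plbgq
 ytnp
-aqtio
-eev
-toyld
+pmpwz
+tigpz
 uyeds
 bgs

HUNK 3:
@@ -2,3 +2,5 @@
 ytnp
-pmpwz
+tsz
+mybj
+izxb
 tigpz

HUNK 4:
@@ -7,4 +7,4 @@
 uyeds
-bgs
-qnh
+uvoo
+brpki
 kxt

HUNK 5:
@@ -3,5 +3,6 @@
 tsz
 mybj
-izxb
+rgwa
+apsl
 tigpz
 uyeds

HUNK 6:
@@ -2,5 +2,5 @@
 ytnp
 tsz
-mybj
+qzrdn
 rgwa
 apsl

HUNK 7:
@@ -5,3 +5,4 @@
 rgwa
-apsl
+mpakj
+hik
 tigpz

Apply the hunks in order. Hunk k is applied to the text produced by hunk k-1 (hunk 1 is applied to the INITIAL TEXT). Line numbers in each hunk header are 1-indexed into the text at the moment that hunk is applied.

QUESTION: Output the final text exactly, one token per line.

Answer: plbgq
ytnp
tsz
qzrdn
rgwa
mpakj
hik
tigpz
uyeds
uvoo
brpki
kxt

Derivation:
Hunk 1: at line 3 remove [fctul,tbful,bqvje] add [toyld,uyeds,bgs] -> 9 lines: plbgq ytnp aqtio eev toyld uyeds bgs qnh kxt
Hunk 2: at line 1 remove [aqtio,eev,toyld] add [pmpwz,tigpz] -> 8 lines: plbgq ytnp pmpwz tigpz uyeds bgs qnh kxt
Hunk 3: at line 2 remove [pmpwz] add [tsz,mybj,izxb] -> 10 lines: plbgq ytnp tsz mybj izxb tigpz uyeds bgs qnh kxt
Hunk 4: at line 7 remove [bgs,qnh] add [uvoo,brpki] -> 10 lines: plbgq ytnp tsz mybj izxb tigpz uyeds uvoo brpki kxt
Hunk 5: at line 3 remove [izxb] add [rgwa,apsl] -> 11 lines: plbgq ytnp tsz mybj rgwa apsl tigpz uyeds uvoo brpki kxt
Hunk 6: at line 2 remove [mybj] add [qzrdn] -> 11 lines: plbgq ytnp tsz qzrdn rgwa apsl tigpz uyeds uvoo brpki kxt
Hunk 7: at line 5 remove [apsl] add [mpakj,hik] -> 12 lines: plbgq ytnp tsz qzrdn rgwa mpakj hik tigpz uyeds uvoo brpki kxt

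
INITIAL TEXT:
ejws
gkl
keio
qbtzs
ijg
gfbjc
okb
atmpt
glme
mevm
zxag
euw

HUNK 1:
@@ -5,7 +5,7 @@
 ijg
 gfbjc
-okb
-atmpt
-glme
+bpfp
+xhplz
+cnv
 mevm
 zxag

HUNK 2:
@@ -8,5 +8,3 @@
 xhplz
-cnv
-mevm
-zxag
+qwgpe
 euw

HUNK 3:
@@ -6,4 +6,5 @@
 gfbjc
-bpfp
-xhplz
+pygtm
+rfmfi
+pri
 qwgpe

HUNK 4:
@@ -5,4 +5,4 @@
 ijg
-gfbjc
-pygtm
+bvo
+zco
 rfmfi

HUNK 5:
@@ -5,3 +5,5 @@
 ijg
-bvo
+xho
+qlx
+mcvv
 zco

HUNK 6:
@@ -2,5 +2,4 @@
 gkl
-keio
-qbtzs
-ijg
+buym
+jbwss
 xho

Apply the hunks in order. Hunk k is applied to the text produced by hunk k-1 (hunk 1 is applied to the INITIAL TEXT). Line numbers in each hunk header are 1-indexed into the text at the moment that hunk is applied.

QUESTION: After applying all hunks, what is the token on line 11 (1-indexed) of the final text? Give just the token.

Hunk 1: at line 5 remove [okb,atmpt,glme] add [bpfp,xhplz,cnv] -> 12 lines: ejws gkl keio qbtzs ijg gfbjc bpfp xhplz cnv mevm zxag euw
Hunk 2: at line 8 remove [cnv,mevm,zxag] add [qwgpe] -> 10 lines: ejws gkl keio qbtzs ijg gfbjc bpfp xhplz qwgpe euw
Hunk 3: at line 6 remove [bpfp,xhplz] add [pygtm,rfmfi,pri] -> 11 lines: ejws gkl keio qbtzs ijg gfbjc pygtm rfmfi pri qwgpe euw
Hunk 4: at line 5 remove [gfbjc,pygtm] add [bvo,zco] -> 11 lines: ejws gkl keio qbtzs ijg bvo zco rfmfi pri qwgpe euw
Hunk 5: at line 5 remove [bvo] add [xho,qlx,mcvv] -> 13 lines: ejws gkl keio qbtzs ijg xho qlx mcvv zco rfmfi pri qwgpe euw
Hunk 6: at line 2 remove [keio,qbtzs,ijg] add [buym,jbwss] -> 12 lines: ejws gkl buym jbwss xho qlx mcvv zco rfmfi pri qwgpe euw
Final line 11: qwgpe

Answer: qwgpe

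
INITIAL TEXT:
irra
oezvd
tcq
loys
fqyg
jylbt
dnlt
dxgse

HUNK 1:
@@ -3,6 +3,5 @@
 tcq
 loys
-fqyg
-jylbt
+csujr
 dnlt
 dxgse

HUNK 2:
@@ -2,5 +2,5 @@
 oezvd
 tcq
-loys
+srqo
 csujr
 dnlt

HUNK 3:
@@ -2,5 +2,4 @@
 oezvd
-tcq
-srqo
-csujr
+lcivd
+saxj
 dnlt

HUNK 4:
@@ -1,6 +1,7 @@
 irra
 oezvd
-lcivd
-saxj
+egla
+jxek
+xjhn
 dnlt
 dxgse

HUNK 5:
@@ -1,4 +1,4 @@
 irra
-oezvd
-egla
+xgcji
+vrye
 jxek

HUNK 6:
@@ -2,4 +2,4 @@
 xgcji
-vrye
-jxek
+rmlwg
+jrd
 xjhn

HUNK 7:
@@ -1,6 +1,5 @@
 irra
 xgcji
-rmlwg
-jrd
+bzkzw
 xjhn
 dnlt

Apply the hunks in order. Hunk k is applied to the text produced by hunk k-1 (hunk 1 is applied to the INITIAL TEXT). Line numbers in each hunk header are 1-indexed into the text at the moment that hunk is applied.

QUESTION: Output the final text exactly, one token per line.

Answer: irra
xgcji
bzkzw
xjhn
dnlt
dxgse

Derivation:
Hunk 1: at line 3 remove [fqyg,jylbt] add [csujr] -> 7 lines: irra oezvd tcq loys csujr dnlt dxgse
Hunk 2: at line 2 remove [loys] add [srqo] -> 7 lines: irra oezvd tcq srqo csujr dnlt dxgse
Hunk 3: at line 2 remove [tcq,srqo,csujr] add [lcivd,saxj] -> 6 lines: irra oezvd lcivd saxj dnlt dxgse
Hunk 4: at line 1 remove [lcivd,saxj] add [egla,jxek,xjhn] -> 7 lines: irra oezvd egla jxek xjhn dnlt dxgse
Hunk 5: at line 1 remove [oezvd,egla] add [xgcji,vrye] -> 7 lines: irra xgcji vrye jxek xjhn dnlt dxgse
Hunk 6: at line 2 remove [vrye,jxek] add [rmlwg,jrd] -> 7 lines: irra xgcji rmlwg jrd xjhn dnlt dxgse
Hunk 7: at line 1 remove [rmlwg,jrd] add [bzkzw] -> 6 lines: irra xgcji bzkzw xjhn dnlt dxgse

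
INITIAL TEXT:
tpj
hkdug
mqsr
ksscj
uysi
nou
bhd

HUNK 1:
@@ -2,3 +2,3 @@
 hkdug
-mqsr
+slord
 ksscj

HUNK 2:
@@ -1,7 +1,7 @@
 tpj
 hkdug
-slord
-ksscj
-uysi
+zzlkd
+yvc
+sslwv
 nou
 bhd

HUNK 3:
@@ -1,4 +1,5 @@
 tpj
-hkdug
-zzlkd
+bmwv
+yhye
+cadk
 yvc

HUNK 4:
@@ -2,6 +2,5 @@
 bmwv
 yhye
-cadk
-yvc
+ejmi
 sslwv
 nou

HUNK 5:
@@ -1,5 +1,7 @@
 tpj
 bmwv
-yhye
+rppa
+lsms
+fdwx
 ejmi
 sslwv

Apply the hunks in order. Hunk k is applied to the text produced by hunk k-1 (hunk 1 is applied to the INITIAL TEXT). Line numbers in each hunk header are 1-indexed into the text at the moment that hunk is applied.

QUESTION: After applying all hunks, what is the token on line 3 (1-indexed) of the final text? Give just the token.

Hunk 1: at line 2 remove [mqsr] add [slord] -> 7 lines: tpj hkdug slord ksscj uysi nou bhd
Hunk 2: at line 1 remove [slord,ksscj,uysi] add [zzlkd,yvc,sslwv] -> 7 lines: tpj hkdug zzlkd yvc sslwv nou bhd
Hunk 3: at line 1 remove [hkdug,zzlkd] add [bmwv,yhye,cadk] -> 8 lines: tpj bmwv yhye cadk yvc sslwv nou bhd
Hunk 4: at line 2 remove [cadk,yvc] add [ejmi] -> 7 lines: tpj bmwv yhye ejmi sslwv nou bhd
Hunk 5: at line 1 remove [yhye] add [rppa,lsms,fdwx] -> 9 lines: tpj bmwv rppa lsms fdwx ejmi sslwv nou bhd
Final line 3: rppa

Answer: rppa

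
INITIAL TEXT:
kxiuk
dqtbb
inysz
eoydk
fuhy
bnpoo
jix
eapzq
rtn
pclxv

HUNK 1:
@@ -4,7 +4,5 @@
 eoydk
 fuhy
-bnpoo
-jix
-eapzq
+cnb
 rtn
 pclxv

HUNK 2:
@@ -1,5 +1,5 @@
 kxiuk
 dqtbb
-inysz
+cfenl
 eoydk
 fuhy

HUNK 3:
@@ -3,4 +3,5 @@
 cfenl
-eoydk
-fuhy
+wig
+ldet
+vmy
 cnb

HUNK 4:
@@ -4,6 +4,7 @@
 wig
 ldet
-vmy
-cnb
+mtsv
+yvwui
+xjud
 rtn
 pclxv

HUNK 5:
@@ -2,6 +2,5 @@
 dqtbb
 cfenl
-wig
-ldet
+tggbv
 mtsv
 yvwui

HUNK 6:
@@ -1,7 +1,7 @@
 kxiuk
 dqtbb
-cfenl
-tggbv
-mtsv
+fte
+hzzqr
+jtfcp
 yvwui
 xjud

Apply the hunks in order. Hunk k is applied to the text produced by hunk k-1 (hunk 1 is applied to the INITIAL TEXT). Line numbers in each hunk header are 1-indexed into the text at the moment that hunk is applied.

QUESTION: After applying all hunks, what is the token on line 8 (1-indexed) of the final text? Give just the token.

Hunk 1: at line 4 remove [bnpoo,jix,eapzq] add [cnb] -> 8 lines: kxiuk dqtbb inysz eoydk fuhy cnb rtn pclxv
Hunk 2: at line 1 remove [inysz] add [cfenl] -> 8 lines: kxiuk dqtbb cfenl eoydk fuhy cnb rtn pclxv
Hunk 3: at line 3 remove [eoydk,fuhy] add [wig,ldet,vmy] -> 9 lines: kxiuk dqtbb cfenl wig ldet vmy cnb rtn pclxv
Hunk 4: at line 4 remove [vmy,cnb] add [mtsv,yvwui,xjud] -> 10 lines: kxiuk dqtbb cfenl wig ldet mtsv yvwui xjud rtn pclxv
Hunk 5: at line 2 remove [wig,ldet] add [tggbv] -> 9 lines: kxiuk dqtbb cfenl tggbv mtsv yvwui xjud rtn pclxv
Hunk 6: at line 1 remove [cfenl,tggbv,mtsv] add [fte,hzzqr,jtfcp] -> 9 lines: kxiuk dqtbb fte hzzqr jtfcp yvwui xjud rtn pclxv
Final line 8: rtn

Answer: rtn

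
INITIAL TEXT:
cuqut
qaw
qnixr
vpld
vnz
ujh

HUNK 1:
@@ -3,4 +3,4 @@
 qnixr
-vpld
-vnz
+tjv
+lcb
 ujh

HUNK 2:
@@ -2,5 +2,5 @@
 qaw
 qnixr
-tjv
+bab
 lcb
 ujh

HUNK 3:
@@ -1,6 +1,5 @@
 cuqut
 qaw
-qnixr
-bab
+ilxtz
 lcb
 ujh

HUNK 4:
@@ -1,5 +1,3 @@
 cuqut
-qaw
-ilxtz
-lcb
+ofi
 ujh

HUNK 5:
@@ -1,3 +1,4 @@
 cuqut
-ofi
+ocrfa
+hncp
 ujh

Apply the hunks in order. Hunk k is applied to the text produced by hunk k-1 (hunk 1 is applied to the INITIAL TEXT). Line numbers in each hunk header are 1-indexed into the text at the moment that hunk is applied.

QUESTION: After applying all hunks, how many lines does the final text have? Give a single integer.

Answer: 4

Derivation:
Hunk 1: at line 3 remove [vpld,vnz] add [tjv,lcb] -> 6 lines: cuqut qaw qnixr tjv lcb ujh
Hunk 2: at line 2 remove [tjv] add [bab] -> 6 lines: cuqut qaw qnixr bab lcb ujh
Hunk 3: at line 1 remove [qnixr,bab] add [ilxtz] -> 5 lines: cuqut qaw ilxtz lcb ujh
Hunk 4: at line 1 remove [qaw,ilxtz,lcb] add [ofi] -> 3 lines: cuqut ofi ujh
Hunk 5: at line 1 remove [ofi] add [ocrfa,hncp] -> 4 lines: cuqut ocrfa hncp ujh
Final line count: 4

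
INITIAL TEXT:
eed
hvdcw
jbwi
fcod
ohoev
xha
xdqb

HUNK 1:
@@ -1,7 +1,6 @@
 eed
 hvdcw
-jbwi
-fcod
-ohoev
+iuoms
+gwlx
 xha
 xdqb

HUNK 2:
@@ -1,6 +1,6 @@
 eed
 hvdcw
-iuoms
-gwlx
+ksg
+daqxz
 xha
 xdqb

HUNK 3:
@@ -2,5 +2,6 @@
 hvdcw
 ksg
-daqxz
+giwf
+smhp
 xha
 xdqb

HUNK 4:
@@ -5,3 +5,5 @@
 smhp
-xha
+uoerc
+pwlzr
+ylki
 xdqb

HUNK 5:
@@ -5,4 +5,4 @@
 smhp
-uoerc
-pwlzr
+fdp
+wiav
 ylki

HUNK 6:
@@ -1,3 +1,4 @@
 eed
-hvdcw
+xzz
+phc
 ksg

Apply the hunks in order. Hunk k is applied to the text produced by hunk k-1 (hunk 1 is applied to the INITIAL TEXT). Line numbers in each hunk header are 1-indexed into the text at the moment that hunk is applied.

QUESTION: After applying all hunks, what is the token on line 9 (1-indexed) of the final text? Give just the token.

Answer: ylki

Derivation:
Hunk 1: at line 1 remove [jbwi,fcod,ohoev] add [iuoms,gwlx] -> 6 lines: eed hvdcw iuoms gwlx xha xdqb
Hunk 2: at line 1 remove [iuoms,gwlx] add [ksg,daqxz] -> 6 lines: eed hvdcw ksg daqxz xha xdqb
Hunk 3: at line 2 remove [daqxz] add [giwf,smhp] -> 7 lines: eed hvdcw ksg giwf smhp xha xdqb
Hunk 4: at line 5 remove [xha] add [uoerc,pwlzr,ylki] -> 9 lines: eed hvdcw ksg giwf smhp uoerc pwlzr ylki xdqb
Hunk 5: at line 5 remove [uoerc,pwlzr] add [fdp,wiav] -> 9 lines: eed hvdcw ksg giwf smhp fdp wiav ylki xdqb
Hunk 6: at line 1 remove [hvdcw] add [xzz,phc] -> 10 lines: eed xzz phc ksg giwf smhp fdp wiav ylki xdqb
Final line 9: ylki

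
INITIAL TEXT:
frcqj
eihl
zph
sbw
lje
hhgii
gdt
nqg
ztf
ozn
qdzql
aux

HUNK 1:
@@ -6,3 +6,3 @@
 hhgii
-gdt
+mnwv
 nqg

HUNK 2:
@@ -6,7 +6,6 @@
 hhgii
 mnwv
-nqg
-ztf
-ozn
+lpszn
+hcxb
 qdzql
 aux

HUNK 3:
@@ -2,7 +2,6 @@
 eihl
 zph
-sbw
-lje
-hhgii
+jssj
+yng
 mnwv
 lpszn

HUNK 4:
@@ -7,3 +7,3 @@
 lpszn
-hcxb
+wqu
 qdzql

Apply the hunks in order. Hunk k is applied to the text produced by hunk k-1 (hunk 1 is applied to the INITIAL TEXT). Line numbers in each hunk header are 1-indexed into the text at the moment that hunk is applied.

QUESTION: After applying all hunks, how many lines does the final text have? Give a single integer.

Hunk 1: at line 6 remove [gdt] add [mnwv] -> 12 lines: frcqj eihl zph sbw lje hhgii mnwv nqg ztf ozn qdzql aux
Hunk 2: at line 6 remove [nqg,ztf,ozn] add [lpszn,hcxb] -> 11 lines: frcqj eihl zph sbw lje hhgii mnwv lpszn hcxb qdzql aux
Hunk 3: at line 2 remove [sbw,lje,hhgii] add [jssj,yng] -> 10 lines: frcqj eihl zph jssj yng mnwv lpszn hcxb qdzql aux
Hunk 4: at line 7 remove [hcxb] add [wqu] -> 10 lines: frcqj eihl zph jssj yng mnwv lpszn wqu qdzql aux
Final line count: 10

Answer: 10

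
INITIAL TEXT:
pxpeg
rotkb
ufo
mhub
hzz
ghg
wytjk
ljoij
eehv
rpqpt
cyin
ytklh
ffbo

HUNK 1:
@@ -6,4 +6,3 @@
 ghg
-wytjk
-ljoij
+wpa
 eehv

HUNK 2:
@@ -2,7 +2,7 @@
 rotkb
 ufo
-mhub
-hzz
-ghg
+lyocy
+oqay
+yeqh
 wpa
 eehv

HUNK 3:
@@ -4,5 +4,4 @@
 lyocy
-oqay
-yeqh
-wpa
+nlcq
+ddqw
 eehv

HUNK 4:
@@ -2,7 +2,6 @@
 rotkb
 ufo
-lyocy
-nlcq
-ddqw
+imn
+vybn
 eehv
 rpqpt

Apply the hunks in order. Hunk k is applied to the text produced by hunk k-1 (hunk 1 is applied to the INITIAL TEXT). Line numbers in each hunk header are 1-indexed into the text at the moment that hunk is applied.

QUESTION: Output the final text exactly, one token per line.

Answer: pxpeg
rotkb
ufo
imn
vybn
eehv
rpqpt
cyin
ytklh
ffbo

Derivation:
Hunk 1: at line 6 remove [wytjk,ljoij] add [wpa] -> 12 lines: pxpeg rotkb ufo mhub hzz ghg wpa eehv rpqpt cyin ytklh ffbo
Hunk 2: at line 2 remove [mhub,hzz,ghg] add [lyocy,oqay,yeqh] -> 12 lines: pxpeg rotkb ufo lyocy oqay yeqh wpa eehv rpqpt cyin ytklh ffbo
Hunk 3: at line 4 remove [oqay,yeqh,wpa] add [nlcq,ddqw] -> 11 lines: pxpeg rotkb ufo lyocy nlcq ddqw eehv rpqpt cyin ytklh ffbo
Hunk 4: at line 2 remove [lyocy,nlcq,ddqw] add [imn,vybn] -> 10 lines: pxpeg rotkb ufo imn vybn eehv rpqpt cyin ytklh ffbo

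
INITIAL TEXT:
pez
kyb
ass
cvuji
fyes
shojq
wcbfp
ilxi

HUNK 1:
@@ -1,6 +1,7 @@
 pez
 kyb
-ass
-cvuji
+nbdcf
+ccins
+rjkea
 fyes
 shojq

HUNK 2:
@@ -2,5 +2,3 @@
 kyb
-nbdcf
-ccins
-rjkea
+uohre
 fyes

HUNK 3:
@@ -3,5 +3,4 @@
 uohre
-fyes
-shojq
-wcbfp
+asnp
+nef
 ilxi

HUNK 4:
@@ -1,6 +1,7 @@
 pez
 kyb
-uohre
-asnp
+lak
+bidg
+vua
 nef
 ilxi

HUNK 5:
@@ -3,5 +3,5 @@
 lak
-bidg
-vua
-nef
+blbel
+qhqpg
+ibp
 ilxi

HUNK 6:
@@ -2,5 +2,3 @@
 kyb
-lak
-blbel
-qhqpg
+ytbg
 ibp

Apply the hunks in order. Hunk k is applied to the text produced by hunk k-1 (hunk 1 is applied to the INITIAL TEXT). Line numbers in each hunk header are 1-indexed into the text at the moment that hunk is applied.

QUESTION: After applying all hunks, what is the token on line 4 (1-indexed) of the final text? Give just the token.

Answer: ibp

Derivation:
Hunk 1: at line 1 remove [ass,cvuji] add [nbdcf,ccins,rjkea] -> 9 lines: pez kyb nbdcf ccins rjkea fyes shojq wcbfp ilxi
Hunk 2: at line 2 remove [nbdcf,ccins,rjkea] add [uohre] -> 7 lines: pez kyb uohre fyes shojq wcbfp ilxi
Hunk 3: at line 3 remove [fyes,shojq,wcbfp] add [asnp,nef] -> 6 lines: pez kyb uohre asnp nef ilxi
Hunk 4: at line 1 remove [uohre,asnp] add [lak,bidg,vua] -> 7 lines: pez kyb lak bidg vua nef ilxi
Hunk 5: at line 3 remove [bidg,vua,nef] add [blbel,qhqpg,ibp] -> 7 lines: pez kyb lak blbel qhqpg ibp ilxi
Hunk 6: at line 2 remove [lak,blbel,qhqpg] add [ytbg] -> 5 lines: pez kyb ytbg ibp ilxi
Final line 4: ibp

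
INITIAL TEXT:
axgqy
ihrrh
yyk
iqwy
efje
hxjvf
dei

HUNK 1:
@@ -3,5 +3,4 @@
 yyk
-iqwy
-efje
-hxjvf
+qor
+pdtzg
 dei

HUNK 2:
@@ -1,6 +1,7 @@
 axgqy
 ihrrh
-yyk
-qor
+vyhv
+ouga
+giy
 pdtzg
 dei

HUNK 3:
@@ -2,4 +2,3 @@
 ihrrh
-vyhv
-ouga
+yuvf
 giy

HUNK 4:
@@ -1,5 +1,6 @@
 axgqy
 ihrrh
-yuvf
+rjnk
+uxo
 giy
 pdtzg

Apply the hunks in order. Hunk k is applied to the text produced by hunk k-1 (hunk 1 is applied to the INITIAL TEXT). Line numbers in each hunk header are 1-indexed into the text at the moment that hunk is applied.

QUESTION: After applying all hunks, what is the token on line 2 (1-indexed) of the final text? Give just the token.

Hunk 1: at line 3 remove [iqwy,efje,hxjvf] add [qor,pdtzg] -> 6 lines: axgqy ihrrh yyk qor pdtzg dei
Hunk 2: at line 1 remove [yyk,qor] add [vyhv,ouga,giy] -> 7 lines: axgqy ihrrh vyhv ouga giy pdtzg dei
Hunk 3: at line 2 remove [vyhv,ouga] add [yuvf] -> 6 lines: axgqy ihrrh yuvf giy pdtzg dei
Hunk 4: at line 1 remove [yuvf] add [rjnk,uxo] -> 7 lines: axgqy ihrrh rjnk uxo giy pdtzg dei
Final line 2: ihrrh

Answer: ihrrh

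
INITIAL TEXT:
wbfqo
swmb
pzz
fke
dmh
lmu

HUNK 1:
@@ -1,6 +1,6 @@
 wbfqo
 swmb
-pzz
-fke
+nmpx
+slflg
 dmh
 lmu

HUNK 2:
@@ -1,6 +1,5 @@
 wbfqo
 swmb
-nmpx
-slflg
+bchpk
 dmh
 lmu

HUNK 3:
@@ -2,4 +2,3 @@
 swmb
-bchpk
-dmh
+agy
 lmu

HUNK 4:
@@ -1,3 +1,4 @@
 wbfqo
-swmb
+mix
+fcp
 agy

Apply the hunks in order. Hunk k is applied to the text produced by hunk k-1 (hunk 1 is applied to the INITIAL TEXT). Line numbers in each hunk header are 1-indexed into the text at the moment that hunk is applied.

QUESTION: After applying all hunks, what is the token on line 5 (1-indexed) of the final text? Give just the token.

Hunk 1: at line 1 remove [pzz,fke] add [nmpx,slflg] -> 6 lines: wbfqo swmb nmpx slflg dmh lmu
Hunk 2: at line 1 remove [nmpx,slflg] add [bchpk] -> 5 lines: wbfqo swmb bchpk dmh lmu
Hunk 3: at line 2 remove [bchpk,dmh] add [agy] -> 4 lines: wbfqo swmb agy lmu
Hunk 4: at line 1 remove [swmb] add [mix,fcp] -> 5 lines: wbfqo mix fcp agy lmu
Final line 5: lmu

Answer: lmu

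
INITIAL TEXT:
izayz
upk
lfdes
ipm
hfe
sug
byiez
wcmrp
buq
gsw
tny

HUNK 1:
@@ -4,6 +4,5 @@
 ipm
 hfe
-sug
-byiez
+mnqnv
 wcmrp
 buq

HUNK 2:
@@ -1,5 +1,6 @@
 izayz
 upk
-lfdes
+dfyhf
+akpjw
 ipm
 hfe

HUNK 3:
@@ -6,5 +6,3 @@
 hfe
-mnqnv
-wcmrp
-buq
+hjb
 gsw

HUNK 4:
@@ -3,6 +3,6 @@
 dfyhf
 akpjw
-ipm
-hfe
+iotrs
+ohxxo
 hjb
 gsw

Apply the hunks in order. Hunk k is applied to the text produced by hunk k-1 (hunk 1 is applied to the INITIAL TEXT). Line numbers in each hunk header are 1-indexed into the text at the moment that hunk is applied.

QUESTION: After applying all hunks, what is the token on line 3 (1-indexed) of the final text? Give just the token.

Answer: dfyhf

Derivation:
Hunk 1: at line 4 remove [sug,byiez] add [mnqnv] -> 10 lines: izayz upk lfdes ipm hfe mnqnv wcmrp buq gsw tny
Hunk 2: at line 1 remove [lfdes] add [dfyhf,akpjw] -> 11 lines: izayz upk dfyhf akpjw ipm hfe mnqnv wcmrp buq gsw tny
Hunk 3: at line 6 remove [mnqnv,wcmrp,buq] add [hjb] -> 9 lines: izayz upk dfyhf akpjw ipm hfe hjb gsw tny
Hunk 4: at line 3 remove [ipm,hfe] add [iotrs,ohxxo] -> 9 lines: izayz upk dfyhf akpjw iotrs ohxxo hjb gsw tny
Final line 3: dfyhf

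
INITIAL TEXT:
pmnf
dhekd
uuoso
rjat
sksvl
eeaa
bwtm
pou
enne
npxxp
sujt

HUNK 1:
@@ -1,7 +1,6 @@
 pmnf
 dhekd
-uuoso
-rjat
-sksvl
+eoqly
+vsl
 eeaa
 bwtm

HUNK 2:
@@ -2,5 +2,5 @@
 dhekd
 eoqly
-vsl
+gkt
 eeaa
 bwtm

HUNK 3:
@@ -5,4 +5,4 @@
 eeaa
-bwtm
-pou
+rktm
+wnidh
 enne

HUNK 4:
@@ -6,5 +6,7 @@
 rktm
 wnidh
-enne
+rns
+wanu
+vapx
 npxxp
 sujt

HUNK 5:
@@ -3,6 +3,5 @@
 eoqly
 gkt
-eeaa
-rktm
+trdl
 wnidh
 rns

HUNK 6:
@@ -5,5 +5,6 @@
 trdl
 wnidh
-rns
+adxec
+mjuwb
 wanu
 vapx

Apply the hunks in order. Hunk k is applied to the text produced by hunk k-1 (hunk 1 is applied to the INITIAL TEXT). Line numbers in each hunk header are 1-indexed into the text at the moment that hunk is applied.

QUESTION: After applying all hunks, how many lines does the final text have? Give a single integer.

Hunk 1: at line 1 remove [uuoso,rjat,sksvl] add [eoqly,vsl] -> 10 lines: pmnf dhekd eoqly vsl eeaa bwtm pou enne npxxp sujt
Hunk 2: at line 2 remove [vsl] add [gkt] -> 10 lines: pmnf dhekd eoqly gkt eeaa bwtm pou enne npxxp sujt
Hunk 3: at line 5 remove [bwtm,pou] add [rktm,wnidh] -> 10 lines: pmnf dhekd eoqly gkt eeaa rktm wnidh enne npxxp sujt
Hunk 4: at line 6 remove [enne] add [rns,wanu,vapx] -> 12 lines: pmnf dhekd eoqly gkt eeaa rktm wnidh rns wanu vapx npxxp sujt
Hunk 5: at line 3 remove [eeaa,rktm] add [trdl] -> 11 lines: pmnf dhekd eoqly gkt trdl wnidh rns wanu vapx npxxp sujt
Hunk 6: at line 5 remove [rns] add [adxec,mjuwb] -> 12 lines: pmnf dhekd eoqly gkt trdl wnidh adxec mjuwb wanu vapx npxxp sujt
Final line count: 12

Answer: 12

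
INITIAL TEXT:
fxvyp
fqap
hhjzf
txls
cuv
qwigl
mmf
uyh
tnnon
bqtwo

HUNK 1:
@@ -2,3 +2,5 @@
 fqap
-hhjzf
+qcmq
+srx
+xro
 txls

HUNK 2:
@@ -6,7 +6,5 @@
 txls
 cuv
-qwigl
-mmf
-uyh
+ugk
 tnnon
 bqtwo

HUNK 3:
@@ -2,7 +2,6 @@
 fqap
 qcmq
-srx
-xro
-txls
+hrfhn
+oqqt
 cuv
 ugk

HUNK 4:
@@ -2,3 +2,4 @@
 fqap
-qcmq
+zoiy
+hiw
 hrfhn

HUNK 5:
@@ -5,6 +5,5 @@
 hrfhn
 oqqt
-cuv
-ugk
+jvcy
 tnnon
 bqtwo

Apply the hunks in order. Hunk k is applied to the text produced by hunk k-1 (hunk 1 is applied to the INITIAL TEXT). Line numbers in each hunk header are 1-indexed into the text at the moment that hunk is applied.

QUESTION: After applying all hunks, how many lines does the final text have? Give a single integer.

Answer: 9

Derivation:
Hunk 1: at line 2 remove [hhjzf] add [qcmq,srx,xro] -> 12 lines: fxvyp fqap qcmq srx xro txls cuv qwigl mmf uyh tnnon bqtwo
Hunk 2: at line 6 remove [qwigl,mmf,uyh] add [ugk] -> 10 lines: fxvyp fqap qcmq srx xro txls cuv ugk tnnon bqtwo
Hunk 3: at line 2 remove [srx,xro,txls] add [hrfhn,oqqt] -> 9 lines: fxvyp fqap qcmq hrfhn oqqt cuv ugk tnnon bqtwo
Hunk 4: at line 2 remove [qcmq] add [zoiy,hiw] -> 10 lines: fxvyp fqap zoiy hiw hrfhn oqqt cuv ugk tnnon bqtwo
Hunk 5: at line 5 remove [cuv,ugk] add [jvcy] -> 9 lines: fxvyp fqap zoiy hiw hrfhn oqqt jvcy tnnon bqtwo
Final line count: 9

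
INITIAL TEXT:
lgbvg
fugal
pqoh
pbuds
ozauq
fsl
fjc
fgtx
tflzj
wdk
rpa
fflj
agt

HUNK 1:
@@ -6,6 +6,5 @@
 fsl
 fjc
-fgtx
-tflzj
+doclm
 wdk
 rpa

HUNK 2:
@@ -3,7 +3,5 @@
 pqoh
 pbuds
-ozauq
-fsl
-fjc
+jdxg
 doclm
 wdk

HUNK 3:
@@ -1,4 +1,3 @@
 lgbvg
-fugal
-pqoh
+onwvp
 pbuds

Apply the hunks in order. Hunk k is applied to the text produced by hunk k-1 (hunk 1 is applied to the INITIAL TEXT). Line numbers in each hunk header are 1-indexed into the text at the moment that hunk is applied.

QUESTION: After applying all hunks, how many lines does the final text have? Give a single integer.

Answer: 9

Derivation:
Hunk 1: at line 6 remove [fgtx,tflzj] add [doclm] -> 12 lines: lgbvg fugal pqoh pbuds ozauq fsl fjc doclm wdk rpa fflj agt
Hunk 2: at line 3 remove [ozauq,fsl,fjc] add [jdxg] -> 10 lines: lgbvg fugal pqoh pbuds jdxg doclm wdk rpa fflj agt
Hunk 3: at line 1 remove [fugal,pqoh] add [onwvp] -> 9 lines: lgbvg onwvp pbuds jdxg doclm wdk rpa fflj agt
Final line count: 9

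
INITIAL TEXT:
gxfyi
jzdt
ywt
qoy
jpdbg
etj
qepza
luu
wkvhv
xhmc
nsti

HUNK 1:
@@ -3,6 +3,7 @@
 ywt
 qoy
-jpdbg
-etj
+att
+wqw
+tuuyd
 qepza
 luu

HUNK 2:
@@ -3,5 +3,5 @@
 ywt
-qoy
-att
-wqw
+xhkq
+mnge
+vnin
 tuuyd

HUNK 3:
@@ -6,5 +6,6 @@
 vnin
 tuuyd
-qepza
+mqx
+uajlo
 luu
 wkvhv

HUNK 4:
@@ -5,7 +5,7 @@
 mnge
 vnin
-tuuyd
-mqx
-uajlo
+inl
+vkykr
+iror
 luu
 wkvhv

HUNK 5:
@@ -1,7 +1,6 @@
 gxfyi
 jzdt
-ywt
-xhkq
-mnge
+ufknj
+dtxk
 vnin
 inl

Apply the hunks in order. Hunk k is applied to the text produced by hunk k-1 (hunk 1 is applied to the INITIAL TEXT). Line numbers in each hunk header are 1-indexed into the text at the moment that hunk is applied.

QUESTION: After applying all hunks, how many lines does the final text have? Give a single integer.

Hunk 1: at line 3 remove [jpdbg,etj] add [att,wqw,tuuyd] -> 12 lines: gxfyi jzdt ywt qoy att wqw tuuyd qepza luu wkvhv xhmc nsti
Hunk 2: at line 3 remove [qoy,att,wqw] add [xhkq,mnge,vnin] -> 12 lines: gxfyi jzdt ywt xhkq mnge vnin tuuyd qepza luu wkvhv xhmc nsti
Hunk 3: at line 6 remove [qepza] add [mqx,uajlo] -> 13 lines: gxfyi jzdt ywt xhkq mnge vnin tuuyd mqx uajlo luu wkvhv xhmc nsti
Hunk 4: at line 5 remove [tuuyd,mqx,uajlo] add [inl,vkykr,iror] -> 13 lines: gxfyi jzdt ywt xhkq mnge vnin inl vkykr iror luu wkvhv xhmc nsti
Hunk 5: at line 1 remove [ywt,xhkq,mnge] add [ufknj,dtxk] -> 12 lines: gxfyi jzdt ufknj dtxk vnin inl vkykr iror luu wkvhv xhmc nsti
Final line count: 12

Answer: 12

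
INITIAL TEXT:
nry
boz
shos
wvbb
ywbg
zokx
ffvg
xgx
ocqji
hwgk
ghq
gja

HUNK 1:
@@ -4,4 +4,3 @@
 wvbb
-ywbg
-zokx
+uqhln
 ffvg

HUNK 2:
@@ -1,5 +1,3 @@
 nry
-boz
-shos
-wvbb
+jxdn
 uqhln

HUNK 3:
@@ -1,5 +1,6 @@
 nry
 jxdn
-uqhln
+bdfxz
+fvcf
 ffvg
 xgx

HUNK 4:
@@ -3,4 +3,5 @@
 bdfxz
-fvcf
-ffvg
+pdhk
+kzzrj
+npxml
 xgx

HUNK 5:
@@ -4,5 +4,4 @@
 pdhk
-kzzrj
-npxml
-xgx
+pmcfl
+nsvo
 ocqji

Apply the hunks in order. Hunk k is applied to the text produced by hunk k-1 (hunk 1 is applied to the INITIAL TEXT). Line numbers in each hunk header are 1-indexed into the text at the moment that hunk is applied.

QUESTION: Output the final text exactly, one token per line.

Answer: nry
jxdn
bdfxz
pdhk
pmcfl
nsvo
ocqji
hwgk
ghq
gja

Derivation:
Hunk 1: at line 4 remove [ywbg,zokx] add [uqhln] -> 11 lines: nry boz shos wvbb uqhln ffvg xgx ocqji hwgk ghq gja
Hunk 2: at line 1 remove [boz,shos,wvbb] add [jxdn] -> 9 lines: nry jxdn uqhln ffvg xgx ocqji hwgk ghq gja
Hunk 3: at line 1 remove [uqhln] add [bdfxz,fvcf] -> 10 lines: nry jxdn bdfxz fvcf ffvg xgx ocqji hwgk ghq gja
Hunk 4: at line 3 remove [fvcf,ffvg] add [pdhk,kzzrj,npxml] -> 11 lines: nry jxdn bdfxz pdhk kzzrj npxml xgx ocqji hwgk ghq gja
Hunk 5: at line 4 remove [kzzrj,npxml,xgx] add [pmcfl,nsvo] -> 10 lines: nry jxdn bdfxz pdhk pmcfl nsvo ocqji hwgk ghq gja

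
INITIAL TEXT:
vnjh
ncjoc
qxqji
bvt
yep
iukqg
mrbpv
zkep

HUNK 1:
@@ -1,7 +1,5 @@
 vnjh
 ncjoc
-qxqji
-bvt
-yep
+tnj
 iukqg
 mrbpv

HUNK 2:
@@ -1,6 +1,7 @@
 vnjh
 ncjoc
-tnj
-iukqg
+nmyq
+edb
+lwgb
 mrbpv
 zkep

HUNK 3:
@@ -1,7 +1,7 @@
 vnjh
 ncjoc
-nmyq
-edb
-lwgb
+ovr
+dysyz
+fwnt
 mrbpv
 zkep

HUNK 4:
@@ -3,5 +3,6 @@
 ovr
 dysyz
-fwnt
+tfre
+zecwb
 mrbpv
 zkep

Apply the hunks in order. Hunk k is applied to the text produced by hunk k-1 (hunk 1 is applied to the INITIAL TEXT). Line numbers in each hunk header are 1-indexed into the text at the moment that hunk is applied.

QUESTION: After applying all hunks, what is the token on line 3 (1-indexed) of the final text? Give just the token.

Hunk 1: at line 1 remove [qxqji,bvt,yep] add [tnj] -> 6 lines: vnjh ncjoc tnj iukqg mrbpv zkep
Hunk 2: at line 1 remove [tnj,iukqg] add [nmyq,edb,lwgb] -> 7 lines: vnjh ncjoc nmyq edb lwgb mrbpv zkep
Hunk 3: at line 1 remove [nmyq,edb,lwgb] add [ovr,dysyz,fwnt] -> 7 lines: vnjh ncjoc ovr dysyz fwnt mrbpv zkep
Hunk 4: at line 3 remove [fwnt] add [tfre,zecwb] -> 8 lines: vnjh ncjoc ovr dysyz tfre zecwb mrbpv zkep
Final line 3: ovr

Answer: ovr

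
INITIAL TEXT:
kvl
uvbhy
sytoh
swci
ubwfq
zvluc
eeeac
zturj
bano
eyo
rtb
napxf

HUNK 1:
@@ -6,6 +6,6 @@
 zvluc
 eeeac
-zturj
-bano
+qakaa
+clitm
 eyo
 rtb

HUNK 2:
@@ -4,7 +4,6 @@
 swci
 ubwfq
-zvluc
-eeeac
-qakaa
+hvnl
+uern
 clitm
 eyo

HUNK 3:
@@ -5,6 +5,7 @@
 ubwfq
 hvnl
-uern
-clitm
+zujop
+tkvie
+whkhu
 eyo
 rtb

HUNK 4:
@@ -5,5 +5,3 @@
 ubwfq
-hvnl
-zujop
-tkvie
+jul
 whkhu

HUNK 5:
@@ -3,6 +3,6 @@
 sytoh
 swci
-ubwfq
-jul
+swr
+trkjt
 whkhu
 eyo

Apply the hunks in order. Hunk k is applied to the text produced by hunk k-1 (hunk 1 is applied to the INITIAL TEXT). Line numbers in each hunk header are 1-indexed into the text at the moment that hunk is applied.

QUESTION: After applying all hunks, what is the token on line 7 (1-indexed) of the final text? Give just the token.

Answer: whkhu

Derivation:
Hunk 1: at line 6 remove [zturj,bano] add [qakaa,clitm] -> 12 lines: kvl uvbhy sytoh swci ubwfq zvluc eeeac qakaa clitm eyo rtb napxf
Hunk 2: at line 4 remove [zvluc,eeeac,qakaa] add [hvnl,uern] -> 11 lines: kvl uvbhy sytoh swci ubwfq hvnl uern clitm eyo rtb napxf
Hunk 3: at line 5 remove [uern,clitm] add [zujop,tkvie,whkhu] -> 12 lines: kvl uvbhy sytoh swci ubwfq hvnl zujop tkvie whkhu eyo rtb napxf
Hunk 4: at line 5 remove [hvnl,zujop,tkvie] add [jul] -> 10 lines: kvl uvbhy sytoh swci ubwfq jul whkhu eyo rtb napxf
Hunk 5: at line 3 remove [ubwfq,jul] add [swr,trkjt] -> 10 lines: kvl uvbhy sytoh swci swr trkjt whkhu eyo rtb napxf
Final line 7: whkhu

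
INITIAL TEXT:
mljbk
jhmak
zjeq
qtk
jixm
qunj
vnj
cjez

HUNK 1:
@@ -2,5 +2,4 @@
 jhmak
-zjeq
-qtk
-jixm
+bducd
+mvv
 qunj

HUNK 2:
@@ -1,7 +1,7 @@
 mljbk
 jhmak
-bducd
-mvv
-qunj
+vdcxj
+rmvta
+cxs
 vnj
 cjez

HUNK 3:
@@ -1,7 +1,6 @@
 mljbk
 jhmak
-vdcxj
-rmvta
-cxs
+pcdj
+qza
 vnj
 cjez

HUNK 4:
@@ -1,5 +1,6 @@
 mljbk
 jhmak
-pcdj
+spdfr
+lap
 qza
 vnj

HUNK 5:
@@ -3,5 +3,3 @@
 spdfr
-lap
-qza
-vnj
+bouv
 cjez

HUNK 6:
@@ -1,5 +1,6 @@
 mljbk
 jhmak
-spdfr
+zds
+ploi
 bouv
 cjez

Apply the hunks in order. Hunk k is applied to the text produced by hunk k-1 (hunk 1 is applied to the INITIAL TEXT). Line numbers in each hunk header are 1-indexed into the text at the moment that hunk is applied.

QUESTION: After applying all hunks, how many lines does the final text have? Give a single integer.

Hunk 1: at line 2 remove [zjeq,qtk,jixm] add [bducd,mvv] -> 7 lines: mljbk jhmak bducd mvv qunj vnj cjez
Hunk 2: at line 1 remove [bducd,mvv,qunj] add [vdcxj,rmvta,cxs] -> 7 lines: mljbk jhmak vdcxj rmvta cxs vnj cjez
Hunk 3: at line 1 remove [vdcxj,rmvta,cxs] add [pcdj,qza] -> 6 lines: mljbk jhmak pcdj qza vnj cjez
Hunk 4: at line 1 remove [pcdj] add [spdfr,lap] -> 7 lines: mljbk jhmak spdfr lap qza vnj cjez
Hunk 5: at line 3 remove [lap,qza,vnj] add [bouv] -> 5 lines: mljbk jhmak spdfr bouv cjez
Hunk 6: at line 1 remove [spdfr] add [zds,ploi] -> 6 lines: mljbk jhmak zds ploi bouv cjez
Final line count: 6

Answer: 6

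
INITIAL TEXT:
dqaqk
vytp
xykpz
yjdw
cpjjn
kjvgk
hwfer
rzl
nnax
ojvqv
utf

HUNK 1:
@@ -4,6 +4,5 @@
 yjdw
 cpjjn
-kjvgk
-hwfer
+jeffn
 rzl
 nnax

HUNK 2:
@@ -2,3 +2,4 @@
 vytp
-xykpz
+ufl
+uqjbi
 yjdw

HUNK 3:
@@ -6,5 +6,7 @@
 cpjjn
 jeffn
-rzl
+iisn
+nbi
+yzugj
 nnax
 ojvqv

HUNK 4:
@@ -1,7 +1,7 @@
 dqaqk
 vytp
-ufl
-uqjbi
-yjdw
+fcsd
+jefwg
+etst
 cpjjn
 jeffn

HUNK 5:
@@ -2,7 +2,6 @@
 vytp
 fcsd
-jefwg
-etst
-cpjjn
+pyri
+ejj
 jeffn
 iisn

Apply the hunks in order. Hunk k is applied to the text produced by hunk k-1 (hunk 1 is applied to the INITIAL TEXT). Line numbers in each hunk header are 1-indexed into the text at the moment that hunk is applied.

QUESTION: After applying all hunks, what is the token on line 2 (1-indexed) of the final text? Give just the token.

Hunk 1: at line 4 remove [kjvgk,hwfer] add [jeffn] -> 10 lines: dqaqk vytp xykpz yjdw cpjjn jeffn rzl nnax ojvqv utf
Hunk 2: at line 2 remove [xykpz] add [ufl,uqjbi] -> 11 lines: dqaqk vytp ufl uqjbi yjdw cpjjn jeffn rzl nnax ojvqv utf
Hunk 3: at line 6 remove [rzl] add [iisn,nbi,yzugj] -> 13 lines: dqaqk vytp ufl uqjbi yjdw cpjjn jeffn iisn nbi yzugj nnax ojvqv utf
Hunk 4: at line 1 remove [ufl,uqjbi,yjdw] add [fcsd,jefwg,etst] -> 13 lines: dqaqk vytp fcsd jefwg etst cpjjn jeffn iisn nbi yzugj nnax ojvqv utf
Hunk 5: at line 2 remove [jefwg,etst,cpjjn] add [pyri,ejj] -> 12 lines: dqaqk vytp fcsd pyri ejj jeffn iisn nbi yzugj nnax ojvqv utf
Final line 2: vytp

Answer: vytp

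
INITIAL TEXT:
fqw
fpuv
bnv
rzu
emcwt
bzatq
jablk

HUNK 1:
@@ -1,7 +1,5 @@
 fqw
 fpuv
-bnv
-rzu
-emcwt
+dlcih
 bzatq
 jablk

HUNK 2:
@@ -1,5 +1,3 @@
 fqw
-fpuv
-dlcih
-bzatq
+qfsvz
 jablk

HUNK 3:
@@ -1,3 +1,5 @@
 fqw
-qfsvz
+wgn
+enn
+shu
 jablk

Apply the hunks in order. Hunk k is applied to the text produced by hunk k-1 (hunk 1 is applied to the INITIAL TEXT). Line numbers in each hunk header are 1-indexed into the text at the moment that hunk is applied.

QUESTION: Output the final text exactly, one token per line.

Hunk 1: at line 1 remove [bnv,rzu,emcwt] add [dlcih] -> 5 lines: fqw fpuv dlcih bzatq jablk
Hunk 2: at line 1 remove [fpuv,dlcih,bzatq] add [qfsvz] -> 3 lines: fqw qfsvz jablk
Hunk 3: at line 1 remove [qfsvz] add [wgn,enn,shu] -> 5 lines: fqw wgn enn shu jablk

Answer: fqw
wgn
enn
shu
jablk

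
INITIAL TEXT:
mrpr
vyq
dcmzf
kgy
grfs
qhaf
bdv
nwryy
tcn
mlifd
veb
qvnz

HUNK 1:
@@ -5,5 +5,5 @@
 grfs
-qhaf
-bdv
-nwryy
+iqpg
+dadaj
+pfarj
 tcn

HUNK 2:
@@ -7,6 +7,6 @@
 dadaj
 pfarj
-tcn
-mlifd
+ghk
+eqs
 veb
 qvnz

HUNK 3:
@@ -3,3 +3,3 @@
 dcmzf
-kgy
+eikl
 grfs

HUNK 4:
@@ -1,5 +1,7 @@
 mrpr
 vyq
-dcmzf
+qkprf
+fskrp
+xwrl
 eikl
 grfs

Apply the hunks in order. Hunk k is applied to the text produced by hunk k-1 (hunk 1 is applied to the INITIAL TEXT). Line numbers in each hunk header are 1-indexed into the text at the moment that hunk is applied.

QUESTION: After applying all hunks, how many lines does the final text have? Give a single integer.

Answer: 14

Derivation:
Hunk 1: at line 5 remove [qhaf,bdv,nwryy] add [iqpg,dadaj,pfarj] -> 12 lines: mrpr vyq dcmzf kgy grfs iqpg dadaj pfarj tcn mlifd veb qvnz
Hunk 2: at line 7 remove [tcn,mlifd] add [ghk,eqs] -> 12 lines: mrpr vyq dcmzf kgy grfs iqpg dadaj pfarj ghk eqs veb qvnz
Hunk 3: at line 3 remove [kgy] add [eikl] -> 12 lines: mrpr vyq dcmzf eikl grfs iqpg dadaj pfarj ghk eqs veb qvnz
Hunk 4: at line 1 remove [dcmzf] add [qkprf,fskrp,xwrl] -> 14 lines: mrpr vyq qkprf fskrp xwrl eikl grfs iqpg dadaj pfarj ghk eqs veb qvnz
Final line count: 14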